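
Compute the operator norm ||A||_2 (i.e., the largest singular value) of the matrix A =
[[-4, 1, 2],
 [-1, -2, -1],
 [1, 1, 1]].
||A||_2 ≈ 4.589 (= sqrt(largest eigenvalue of A^T A))

||A||_2 = sigma_max(A) = sqrt(lambda_max(A^T A)). Form the symmetric matrix M = A^T A =
[[18, -1, -6],
 [-1, 6, 5],
 [-6, 5, 6]].
Its characteristic polynomial (trace, sum of principal 2x2 minors, determinant of M give the coefficients) is
  p(λ) = det(λ I - M) = λ^3 - 30λ^2 + 190λ - 36.
No integer candidate from the rational root theorem (±divisors of 36) is a root, so the roots are irrational. The cubic discriminant is Δ = 4824608 > 0, so there are three distinct real roots. p(0) = -36 and p(1) = 125 have opposite signs, so a root lies in (0, 1); Newton's method refines it to λ ≈ 0.1955. p(8) = 76 and p(9) = -27 have opposite signs, so a root lies in (8, 9); Newton's method refines it to λ ≈ 8.7457. p(21) = -15 and p(22) = 272 have opposite signs, so a root lies in (21, 22); Newton's method refines it to λ ≈ 21.0588. Check (Vieta): the three roots sum to 30, matching tr M = 30.
So the eigenvalues of A^T A are ≈ 0.1955, 8.7457, 21.0588 (all ≥ 0, as they must be for A^T A). The largest is λ_max ≈ 21.0588, hence ||A||_2 = sqrt(λ_max) ≈ 4.589.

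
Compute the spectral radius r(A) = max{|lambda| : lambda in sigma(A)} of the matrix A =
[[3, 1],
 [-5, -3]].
r(A) = 2

The eigenvalues of A are the roots of its characteristic polynomial. With M = A (coefficients from the trace and determinant):
  p(λ) = det(λ I - M) = λ^2 - 4.
For λ^2 - 4 the discriminant is 16. It is a perfect square (4^2), so the roots are rational: λ = (0 ± 4)/2 = 2, -2.
Thus the eigenvalues (to 4 decimals) are 2 (modulus 2); -2 (modulus 2). The spectral radius is the largest modulus: r(A) = 2. (Cross-check: r(A) ≤ ||A||_2 ≈ 6.6056; equality holds whenever A is normal, though it can also hold for some non-normal A.)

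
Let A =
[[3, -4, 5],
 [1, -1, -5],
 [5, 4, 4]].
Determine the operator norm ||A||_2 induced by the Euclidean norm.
||A||_2 ≈ 9.2012 (= sqrt(largest eigenvalue of A^T A))

||A||_2 = sigma_max(A) = sqrt(lambda_max(A^T A)). Form the symmetric matrix M = A^T A =
[[35, 7, 30],
 [7, 33, 1],
 [30, 1, 66]].
Its characteristic polynomial (trace, sum of principal 2x2 minors, determinant of M give the coefficients) is
  p(λ) = det(λ I - M) = λ^3 - 134λ^2 + 4693λ - 43681.
No integer candidate from the rational root theorem (±divisors of 43681) is a root, so the roots are irrational. The cubic discriminant is Δ = 4555072369 > 0, so there are three distinct real roots. p(15) = -61 and p(16) = 1199 have opposite signs, so a root lies in (15, 16); Newton's method refines it to λ ≈ 15.0454. p(34) = 281 and p(35) = -701 have opposite signs, so a root lies in (34, 35); Newton's method refines it to λ ≈ 34.2926. p(84) = -2269 and p(85) = 1199 have opposite signs, so a root lies in (84, 85); Newton's method refines it to λ ≈ 84.662. Check (Vieta): the three roots sum to 134, matching tr M = 134.
So the eigenvalues of A^T A are ≈ 15.0454, 34.2926, 84.662 (all ≥ 0, as they must be for A^T A). The largest is λ_max ≈ 84.662, hence ||A||_2 = sqrt(λ_max) ≈ 9.2012.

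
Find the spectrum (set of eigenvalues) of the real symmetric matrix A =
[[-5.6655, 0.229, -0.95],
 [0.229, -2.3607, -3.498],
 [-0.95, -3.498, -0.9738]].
sigma(A) ≈ {-6, -5, 2}

A is real symmetric, so its spectrum consists of real eigenvalues. Expanding the characteristic polynomial of the displayed matrix gives
  det(λ I - A) = p(λ) = λ^3 + (9)λ^2 + (8)λ + (-60.0025).
Solving p(λ) = 0 yields eigenvalues ≈ -6, -5, 2. (A is shown rounded to 4 decimals, so these recover the underlying integer eigenvalues to within that precision.)
Verification: the trace of A = -9 equals the sum of eigenvalues -9, and det(A) ≈ 60.0025 matches the eigenvalue product 60.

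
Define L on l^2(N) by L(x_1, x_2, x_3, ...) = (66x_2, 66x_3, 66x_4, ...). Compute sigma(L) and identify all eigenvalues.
sigma(L) = closed disk {z in C : |z| ≤ 66}; sigma_p(L) = open disk {z in C : |z| < 66}

Note L = 66·V where V is the unit left shift (V x)_k = x_{k+1}; so sigma(L) = 66·sigma(V) and ||L|| = 66||V||. ||L x||^2 = 4356sum_{k≥2} |x_k|^2 ≤ 4356||x||^2, with equality on {x : x_1 = 0}, so ||L|| = 66. For any lambda with |lambda| < 66, set r = lambda/66 (|r| < 1); the vector x = (1, r, r^2, ...) is in l^2 and satisfies L x = 66(r, r^2, ...) = lambda x, so lambda is an eigenvalue. On the boundary |lambda| = 66 the geometric series diverges, so no l^2 eigenvector exists, but these lambda lie in the approximate point spectrum. Hence sigma(L) is the closed disk of radius 66 and sigma_p(L) is the open disk.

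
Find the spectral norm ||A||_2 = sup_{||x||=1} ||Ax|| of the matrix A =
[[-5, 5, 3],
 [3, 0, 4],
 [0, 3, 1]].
||A||_2 ≈ 8.0602 (= sqrt(largest eigenvalue of A^T A))

||A||_2 = sigma_max(A) = sqrt(lambda_max(A^T A)). Form the symmetric matrix M = A^T A =
[[34, -25, -3],
 [-25, 34, 18],
 [-3, 18, 26]].
Its characteristic polynomial (trace, sum of principal 2x2 minors, determinant of M give the coefficients) is
  p(λ) = det(λ I - M) = λ^3 - 94λ^2 + 1966λ - 5184.
No integer candidate from the rational root theorem (±divisors of 5184) is a root, so the roots are irrational. The cubic discriminant is Δ = 3052778544 > 0, so there are three distinct real roots. p(3) = -105 and p(4) = 1240 have opposite signs, so a root lies in (3, 4); Newton's method refines it to λ ≈ 3.0738. p(25) = 841 and p(26) = -36 have opposite signs, so a root lies in (25, 26); Newton's method refines it to λ ≈ 25.9597. p(64) = -2240 and p(65) = 81 have opposite signs, so a root lies in (64, 65); Newton's method refines it to λ ≈ 64.9665. Check (Vieta): the three roots sum to 94, matching tr M = 94.
So the eigenvalues of A^T A are ≈ 3.0738, 25.9597, 64.9665 (all ≥ 0, as they must be for A^T A). The largest is λ_max ≈ 64.9665, hence ||A||_2 = sqrt(λ_max) ≈ 8.0602.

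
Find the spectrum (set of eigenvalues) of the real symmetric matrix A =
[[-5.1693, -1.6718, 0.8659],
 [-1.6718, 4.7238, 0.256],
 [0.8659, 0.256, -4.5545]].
sigma(A) ≈ {-6, -4, 5}

A is real symmetric, so its spectrum consists of real eigenvalues. Expanding the characteristic polynomial of the displayed matrix gives
  det(λ I - A) = p(λ) = λ^3 + (5)λ^2 + (-26)λ + (-120).
Solving p(λ) = 0 yields eigenvalues ≈ -6, -4, 5. (A is shown rounded to 4 decimals, so these recover the underlying integer eigenvalues to within that precision.)
Verification: the trace of A = -5 equals the sum of eigenvalues -5, and det(A) ≈ 120.0004 matches the eigenvalue product 120.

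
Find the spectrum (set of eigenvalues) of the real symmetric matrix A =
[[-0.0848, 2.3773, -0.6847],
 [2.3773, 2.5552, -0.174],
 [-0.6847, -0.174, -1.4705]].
sigma(A) ≈ {-2, -1, 4}

A is real symmetric, so its spectrum consists of real eigenvalues. Expanding the characteristic polynomial of the displayed matrix gives
  det(λ I - A) = p(λ) = λ^3 + (-1)λ^2 + (-10)λ + (-8).
Solving p(λ) = 0 yields eigenvalues ≈ -2, -1, 4. (A is shown rounded to 4 decimals, so these recover the underlying integer eigenvalues to within that precision.)
Verification: the trace of A = 1 equals the sum of eigenvalues 1, and det(A) ≈ 8.0003 matches the eigenvalue product 8.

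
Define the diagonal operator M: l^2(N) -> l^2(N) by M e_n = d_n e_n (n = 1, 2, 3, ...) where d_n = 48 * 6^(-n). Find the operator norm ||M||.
||M|| = 8 (attained at n = 1)

For M diagonal, ||M|| = sup_n |d_n|. The sequence d_n = 48 * 6^(-n) is positive and strictly decreasing (ratio 6^(-1) < 1), so the supremum is d_1 = 48/6 = 8. Hence ||M|| = 8.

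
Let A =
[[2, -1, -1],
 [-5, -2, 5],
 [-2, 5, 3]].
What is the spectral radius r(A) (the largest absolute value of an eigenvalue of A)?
r(A) = (2 + sqrt(156))/2 ≈ 7.245

The eigenvalues of A are the roots of its characteristic polynomial. With M = A (coefficients from the trace, the sum of principal 2x2 minors, and det A):
  p(λ) = det(λ I - M) = λ^3 - 3λ^2 - 36λ + 38.
By the rational root theorem any rational root is an integer divisor of 38. Testing λ = 1: p(1) = 1 - 3 - 36 + 38 = 0, so λ = 1 is a root. Dividing out (λ - 1) leaves p(λ) = (λ - 1)(λ^2 - 2λ - 38). For λ^2 - 2λ - 38 the discriminant is 156. It is nonnegative but not a perfect square, so the roots are real and irrational: λ = (2 ± sqrt(156))/2 ≈ 7.245, -5.245.
Thus the eigenvalues (to 4 decimals) are 7.245 (modulus 7.245); -5.245 (modulus 5.245); 1 (modulus 1). The spectral radius is the largest modulus: r(A) = (2 + sqrt(156))/2 ≈ 7.245. (Cross-check: r(A) ≤ ||A||_2 ≈ 8.2386; equality holds whenever A is normal, though it can also hold for some non-normal A.)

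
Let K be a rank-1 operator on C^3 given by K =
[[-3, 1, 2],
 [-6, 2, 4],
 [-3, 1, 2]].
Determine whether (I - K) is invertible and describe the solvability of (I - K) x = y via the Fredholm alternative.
(I - K) is singular (det(I - K) = 0, i.e. 1 ∈ sigma(K)). (I - K) x = y is solvable iff y ⊥ ker((I - K)^*) = span{(-3, 1, 2)}, i.e. iff -3y_1 + y_2 + 2y_3 = 0. When solvable, the solutions are x = y + c·(1, 2, 1), c arbitrary (ker(I - K) = span{(1, 2, 1)}, dimension 1).

K has rank 1, so it is an outer product K = u v^T: every row of K is a multiple of one row vector. Reading off the entries, u = (1, 2, 1) and v = (-3, 1, 2) (row i of K equals u_i·v^T). A rank-one matrix u v^T satisfies K u = u (v·u) and kills the (2)-dimensional subspace v^⊥, so its characteristic polynomial is lambda^2 (lambda - v·u) with v·u = tr K = 1. Hence the eigenvalues of I - K are 1 (multiplicity 2) and 1 - (1) = 0, so det(I - K) = 0. (Direct check: I - K =
[[4, -1, -2],
 [6, -1, -4],
 [3, -1, -1]]
has determinant 0.) So 1 is an eigenvalue of K and (I - K) is not invertible. The finite-dimensional Fredholm alternative says: either (I - K) is invertible, or ker(I - K) ≠ {0} and then range(I - K) = ker((I - K)^*)^⊥, with dim ker(I - K) = dim ker((I - K)^*). We are in the second case, so we need both kernels. Kernel of I - K: (I - K) u = u - u (v·u) = u - u = 0, so ker(I - K) = span{u} = span{(1, 2, 1)} (it is exactly 1-dimensional because rank(I - K) = 2). Kernel of the adjoint: K is real, so (I - K)^* = I - K^T = I - v u^T, and (I - v u^T) v = v - v (u·v) = 0; hence ker((I - K)^*) = span{v} = span{(-3, 1, 2)}. Therefore (I - K) x = y is solvable iff <y, v> = 0, i.e. iff -3y_1 + y_2 + 2y_3 = 0. When this holds, K y = u (v·y) = 0, so (I - K) y = y and x = y is a particular solution; the full solution set is the line x = y + c·u = y + c·(1, 2, 1), c ∈ C.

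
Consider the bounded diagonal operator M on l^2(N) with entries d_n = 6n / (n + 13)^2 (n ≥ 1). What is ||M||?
||M|| = 3/26 (attained at n = 13)

For M diagonal, ||M|| = sup_n |d_n|. Treat f(x) = 6x / (x + 13)^2 for real x > 0. By the quotient rule, f'(x) = 6(13 - x)/(x + 13)^3, which is positive for x < 13 and negative for x > 13. So f has a unique maximum at x = 13, and since 13 is a positive integer, the supremum over n ≥ 1 is attained at n = 13: d_13 = 6·13/(13 + 13)^2 = 6·13/676 = 3/26. Hence ||M|| = 3/26.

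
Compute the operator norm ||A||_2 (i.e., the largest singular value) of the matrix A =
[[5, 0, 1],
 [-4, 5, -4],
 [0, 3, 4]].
||A||_2 ≈ 8.3811 (= sqrt(largest eigenvalue of A^T A))

||A||_2 = sigma_max(A) = sqrt(lambda_max(A^T A)). Form the symmetric matrix M = A^T A =
[[41, -20, 21],
 [-20, 34, -8],
 [21, -8, 33]].
Its characteristic polynomial (trace, sum of principal 2x2 minors, determinant of M give the coefficients) is
  p(λ) = det(λ I - M) = λ^3 - 108λ^2 + 2964λ - 21904.
No integer candidate from the rational root theorem (±divisors of 21904) is a root, so the roots are irrational. The cubic discriminant is Δ = 1199294208 > 0, so there are three distinct real roots. p(12) = -160 and p(13) = 573 have opposite signs, so a root lies in (12, 13); Newton's method refines it to λ ≈ 12.2027. p(25) = 321 and p(26) = -272 have opposite signs, so a root lies in (25, 26); Newton's method refines it to λ ≈ 25.5544. p(70) = -624 and p(71) = 2023 have opposite signs, so a root lies in (70, 71); Newton's method refines it to λ ≈ 70.2429. Check (Vieta): the three roots sum to 108, matching tr M = 108.
So the eigenvalues of A^T A are ≈ 12.2027, 25.5544, 70.2429 (all ≥ 0, as they must be for A^T A). The largest is λ_max ≈ 70.2429, hence ||A||_2 = sqrt(λ_max) ≈ 8.3811.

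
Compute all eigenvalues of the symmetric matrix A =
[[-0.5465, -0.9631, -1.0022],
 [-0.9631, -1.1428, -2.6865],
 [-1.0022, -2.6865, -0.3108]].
sigma(A) ≈ {-4, 0, 2}

A is real symmetric, so its spectrum consists of real eigenvalues. Expanding the characteristic polynomial of the displayed matrix gives
  det(λ I - A) = p(λ) = λ^3 + (2)λ^2 + (-8)λ + (0).
Solving p(λ) = 0 yields eigenvalues ≈ -4, 0, 2. (A is shown rounded to 4 decimals, so these recover the underlying integer eigenvalues to within that precision.)
Verification: the trace of A = -2 equals the sum of eigenvalues -2, and det(A) ≈ 0.0001 matches the eigenvalue product 0.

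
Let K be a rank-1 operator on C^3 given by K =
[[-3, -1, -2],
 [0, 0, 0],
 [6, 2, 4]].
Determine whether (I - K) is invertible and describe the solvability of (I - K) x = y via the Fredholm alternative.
(I - K) is singular (det(I - K) = 0, i.e. 1 ∈ sigma(K)). (I - K) x = y is solvable iff y ⊥ ker((I - K)^*) = span{(-3, -1, -2)}, i.e. iff -3y_1 - y_2 - 2y_3 = 0. When solvable, the solutions are x = y + c·(1, 0, -2), c arbitrary (ker(I - K) = span{(1, 0, -2)}, dimension 1).

K has rank 1, so it is an outer product K = u v^T: every row of K is a multiple of one row vector. Reading off the entries, u = (1, 0, -2) and v = (-3, -1, -2) (row i of K equals u_i·v^T). A rank-one matrix u v^T satisfies K u = u (v·u) and kills the (2)-dimensional subspace v^⊥, so its characteristic polynomial is lambda^2 (lambda - v·u) with v·u = tr K = 1. Hence the eigenvalues of I - K are 1 (multiplicity 2) and 1 - (1) = 0, so det(I - K) = 0. (Direct check: I - K =
[[4, 1, 2],
 [0, 1, 0],
 [-6, -2, -3]]
has determinant 0.) So 1 is an eigenvalue of K and (I - K) is not invertible. The finite-dimensional Fredholm alternative says: either (I - K) is invertible, or ker(I - K) ≠ {0} and then range(I - K) = ker((I - K)^*)^⊥, with dim ker(I - K) = dim ker((I - K)^*). We are in the second case, so we need both kernels. Kernel of I - K: (I - K) u = u - u (v·u) = u - u = 0, so ker(I - K) = span{u} = span{(1, 0, -2)} (it is exactly 1-dimensional because rank(I - K) = 2). Kernel of the adjoint: K is real, so (I - K)^* = I - K^T = I - v u^T, and (I - v u^T) v = v - v (u·v) = 0; hence ker((I - K)^*) = span{v} = span{(-3, -1, -2)}. Therefore (I - K) x = y is solvable iff <y, v> = 0, i.e. iff -3y_1 - y_2 - 2y_3 = 0. When this holds, K y = u (v·y) = 0, so (I - K) y = y and x = y is a particular solution; the full solution set is the line x = y + c·u = y + c·(1, 0, -2), c ∈ C.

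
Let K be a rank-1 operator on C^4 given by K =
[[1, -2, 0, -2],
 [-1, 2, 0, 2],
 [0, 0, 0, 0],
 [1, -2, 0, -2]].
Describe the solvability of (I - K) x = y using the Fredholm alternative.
(I - K) is singular (det(I - K) = 0, i.e. 1 ∈ sigma(K)). (I - K) x = y is solvable iff y ⊥ ker((I - K)^*) = span{(1, -2, 0, -2)}, i.e. iff y_1 - 2y_2 - 2y_4 = 0. When solvable, the solutions are x = y + c·(1, -1, 0, 1), c arbitrary (ker(I - K) = span{(1, -1, 0, 1)}, dimension 1).

K has rank 1, so it is an outer product K = u v^T: every row of K is a multiple of one row vector. Reading off the entries, u = (1, -1, 0, 1) and v = (1, -2, 0, -2) (row i of K equals u_i·v^T). A rank-one matrix u v^T satisfies K u = u (v·u) and kills the (3)-dimensional subspace v^⊥, so its characteristic polynomial is lambda^3 (lambda - v·u) with v·u = tr K = 1. Hence the eigenvalues of I - K are 1 (multiplicity 3) and 1 - (1) = 0, so det(I - K) = 0. (Direct check: I - K =
[[0, 2, 0, 2],
 [1, -1, 0, -2],
 [0, 0, 1, 0],
 [-1, 2, 0, 3]]
has determinant 0.) So 1 is an eigenvalue of K and (I - K) is not invertible. The finite-dimensional Fredholm alternative says: either (I - K) is invertible, or ker(I - K) ≠ {0} and then range(I - K) = ker((I - K)^*)^⊥, with dim ker(I - K) = dim ker((I - K)^*). We are in the second case, so we need both kernels. Kernel of I - K: (I - K) u = u - u (v·u) = u - u = 0, so ker(I - K) = span{u} = span{(1, -1, 0, 1)} (it is exactly 1-dimensional because rank(I - K) = 3). Kernel of the adjoint: K is real, so (I - K)^* = I - K^T = I - v u^T, and (I - v u^T) v = v - v (u·v) = 0; hence ker((I - K)^*) = span{v} = span{(1, -2, 0, -2)}. Therefore (I - K) x = y is solvable iff <y, v> = 0, i.e. iff y_1 - 2y_2 - 2y_4 = 0. When this holds, K y = u (v·y) = 0, so (I - K) y = y and x = y is a particular solution; the full solution set is the line x = y + c·u = y + c·(1, -1, 0, 1), c ∈ C.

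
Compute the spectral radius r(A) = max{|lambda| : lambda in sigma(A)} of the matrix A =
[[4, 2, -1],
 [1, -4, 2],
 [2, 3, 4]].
r(A) ≈ 4.8215

The eigenvalues of A are the roots of its characteristic polynomial. With M = A (coefficients from the trace, the sum of principal 2x2 minors, and det A):
  p(λ) = det(λ I - M) = λ^3 - 4λ^2 - 22λ + 99.
No integer candidate from the rational root theorem (±divisors of 99) is a root, so the roots are irrational. The cubic discriminant is Δ = -32131 < 0, so there is one real root and a complex-conjugate pair. p(-5) = -16 and p(-4) = 59 have opposite signs, so a root lies in (-5, -4); Newton's method refines it to λ ≈ -4.8215. Dividing out (λ - (-4.8215)) leaves approximately λ^2 - 8.8215λ + 20.533. For λ^2 - 8.8215λ + 20.533 the discriminant is -4.3129. It is negative, so the remaining roots are the complex-conjugate pair λ ≈ 4.4108 ± 1.0384i. Their product equals the constant term, so |λ|^2 ≈ 20.533 and |λ| ≈ 4.5313.
Thus the eigenvalues (to 4 decimals) are -4.8215 (modulus 4.8215); 4.4108 ± 1.0384i (modulus 4.5313). The spectral radius is the largest modulus: r(A) ≈ 4.8215. (Cross-check: r(A) ≤ ||A||_2 ≈ 6.1133; equality holds whenever A is normal, though it can also hold for some non-normal A.)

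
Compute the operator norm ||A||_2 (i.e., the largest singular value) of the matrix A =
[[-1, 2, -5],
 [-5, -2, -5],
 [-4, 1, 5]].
||A||_2 ≈ 8.8485 (= sqrt(largest eigenvalue of A^T A))

||A||_2 = sigma_max(A) = sqrt(lambda_max(A^T A)). Form the symmetric matrix M = A^T A =
[[42, 4, 10],
 [4, 9, 5],
 [10, 5, 75]].
Its characteristic polynomial (trace, sum of principal 2x2 minors, determinant of M give the coefficients) is
  p(λ) = det(λ I - M) = λ^3 - 126λ^2 + 4062λ - 25600.
No integer candidate from the rational root theorem (±divisors of 25600) is a root, so the roots are irrational. The cubic discriminant is Δ = 7171805232 > 0, so there are three distinct real roots. p(8) = -656 and p(9) = 1481 have opposite signs, so a root lies in (8, 9); Newton's method refines it to λ ≈ 8.2971. p(39) = 491 and p(40) = -720 have opposite signs, so a root lies in (39, 40); Newton's method refines it to λ ≈ 39.407. p(78) = -796 and p(79) = 1971 have opposite signs, so a root lies in (78, 79); Newton's method refines it to λ ≈ 78.2959. Check (Vieta): the three roots sum to 126, matching tr M = 126.
So the eigenvalues of A^T A are ≈ 8.2971, 39.407, 78.2959 (all ≥ 0, as they must be for A^T A). The largest is λ_max ≈ 78.2959, hence ||A||_2 = sqrt(λ_max) ≈ 8.8485.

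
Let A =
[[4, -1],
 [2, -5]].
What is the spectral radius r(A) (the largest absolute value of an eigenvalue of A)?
r(A) = (1 + sqrt(73))/2 ≈ 4.772

The eigenvalues of A are the roots of its characteristic polynomial. With M = A (coefficients from the trace and determinant):
  p(λ) = det(λ I - M) = λ^2 + λ - 18.
For λ^2 + λ - 18 the discriminant is 73. It is nonnegative but not a perfect square, so the roots are real and irrational: λ = (-1 ± sqrt(73))/2 ≈ 3.772, -4.772.
Thus the eigenvalues (to 4 decimals) are 3.772 (modulus 3.772); -4.772 (modulus 4.772). The spectral radius is the largest modulus: r(A) = (1 + sqrt(73))/2 ≈ 4.772. (Cross-check: r(A) ≤ ||A||_2 ≈ 6.1088; equality holds whenever A is normal, though it can also hold for some non-normal A.)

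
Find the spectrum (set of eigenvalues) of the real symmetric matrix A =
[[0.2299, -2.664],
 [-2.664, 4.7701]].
sigma(A) ≈ {-1, 6}

A is real symmetric, so its spectrum consists of real eigenvalues. Expanding the characteristic polynomial of the displayed matrix gives
  det(λ I - A) = p(λ) = λ^2 + (-5)λ + (-6).
Solving p(λ) = 0 yields eigenvalues ≈ -1, 6. (A is shown rounded to 4 decimals, so these recover the underlying integer eigenvalues to within that precision.)
Verification: the trace of A = 5 equals the sum of eigenvalues 5, and det(A) ≈ -6.0003 matches the eigenvalue product -6.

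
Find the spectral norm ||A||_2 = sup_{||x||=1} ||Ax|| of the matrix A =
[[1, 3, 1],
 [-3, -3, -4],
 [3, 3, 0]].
||A||_2 ≈ 7.4025 (= sqrt(largest eigenvalue of A^T A))

||A||_2 = sigma_max(A) = sqrt(lambda_max(A^T A)). Form the symmetric matrix M = A^T A =
[[19, 21, 13],
 [21, 27, 15],
 [13, 15, 17]].
Its characteristic polynomial (trace, sum of principal 2x2 minors, determinant of M give the coefficients) is
  p(λ) = det(λ I - M) = λ^3 - 63λ^2 + 460λ - 576.
No integer candidate from the rational root theorem (±divisors of 576) is a root, so the roots are irrational. The cubic discriminant is Δ = 165894800 > 0, so there are three distinct real roots. p(1) = -178 and p(2) = 100 have opposite signs, so a root lies in (1, 2); Newton's method refines it to λ ≈ 1.5894. p(6) = 132 and p(7) = -100 have opposite signs, so a root lies in (6, 7); Newton's method refines it to λ ≈ 6.6133. p(54) = -1980 and p(55) = 524 have opposite signs, so a root lies in (54, 55); Newton's method refines it to λ ≈ 54.7972. Check (Vieta): the three roots sum to 63, matching tr M = 63.
So the eigenvalues of A^T A are ≈ 1.5894, 6.6133, 54.7972 (all ≥ 0, as they must be for A^T A). The largest is λ_max ≈ 54.7972, hence ||A||_2 = sqrt(λ_max) ≈ 7.4025.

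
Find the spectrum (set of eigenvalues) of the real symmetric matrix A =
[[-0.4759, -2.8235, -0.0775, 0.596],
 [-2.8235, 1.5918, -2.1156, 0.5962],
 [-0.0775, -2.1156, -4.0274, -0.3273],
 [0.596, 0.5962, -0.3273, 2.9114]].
sigma(A) ≈ {-5, -2, 3, 4}

A is real symmetric, so its spectrum consists of real eigenvalues. Expanding the characteristic polynomial of the displayed matrix gives
  det(λ I - A) = p(λ) = λ^4 + (0)λ^3 + (-27)λ^2 + (14)λ + (119.9957).
Solving p(λ) = 0 yields eigenvalues ≈ -5, -2, 3, 4. (A is shown rounded to 4 decimals, so these recover the underlying integer eigenvalues to within that precision.)
Verification: the trace of A = 0 equals the sum of eigenvalues 0, and det(A) ≈ 119.9957 matches the eigenvalue product 120.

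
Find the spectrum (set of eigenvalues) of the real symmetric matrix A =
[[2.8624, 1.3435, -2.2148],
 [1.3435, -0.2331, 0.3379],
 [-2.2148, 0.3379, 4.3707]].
sigma(A) ≈ {-1, 2, 6}

A is real symmetric, so its spectrum consists of real eigenvalues. Expanding the characteristic polynomial of the displayed matrix gives
  det(λ I - A) = p(λ) = λ^3 + (-7)λ^2 + (4)λ + (12).
Solving p(λ) = 0 yields eigenvalues ≈ -1, 2, 6. (A is shown rounded to 4 decimals, so these recover the underlying integer eigenvalues to within that precision.)
Verification: the trace of A = 7 equals the sum of eigenvalues 7, and det(A) ≈ -11.9996 matches the eigenvalue product -12.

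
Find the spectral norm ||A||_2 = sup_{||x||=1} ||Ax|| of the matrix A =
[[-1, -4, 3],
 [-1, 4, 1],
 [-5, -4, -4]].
||A||_2 ≈ 8.1279 (= sqrt(largest eigenvalue of A^T A))

||A||_2 = sigma_max(A) = sqrt(lambda_max(A^T A)). Form the symmetric matrix M = A^T A =
[[27, 20, 16],
 [20, 48, 8],
 [16, 8, 26]].
Its characteristic polynomial (trace, sum of principal 2x2 minors, determinant of M give the coefficients) is
  p(λ) = det(λ I - M) = λ^3 - 101λ^2 + 2526λ - 14400.
No integer candidate from the rational root theorem (±divisors of 14400) is a root, so the roots are irrational. The cubic discriminant is Δ = 1803527172 > 0, so there are three distinct real roots. p(8) = -144 and p(9) = 882 have opposite signs, so a root lies in (8, 9); Newton's method refines it to λ ≈ 8.1319. p(26) = 576 and p(27) = -144 have opposite signs, so a root lies in (26, 27); Newton's method refines it to λ ≈ 26.8046. p(66) = -144 and p(67) = 2216 have opposite signs, so a root lies in (66, 67); Newton's method refines it to λ ≈ 66.0635. Check (Vieta): the three roots sum to 101, matching tr M = 101.
So the eigenvalues of A^T A are ≈ 8.1319, 26.8046, 66.0635 (all ≥ 0, as they must be for A^T A). The largest is λ_max ≈ 66.0635, hence ||A||_2 = sqrt(λ_max) ≈ 8.1279.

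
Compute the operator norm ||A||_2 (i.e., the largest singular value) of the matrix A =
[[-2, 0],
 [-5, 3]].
||A||_2 = sqrt((38 + sqrt(1300))/2) ≈ 6.085 (= sqrt(largest eigenvalue of A^T A))

||A||_2 = sigma_max(A) = sqrt(lambda_max(A^T A)). Form the symmetric matrix M = A^T A =
[[29, -15],
 [-15, 9]].
Its characteristic polynomial (trace, determinant of M give the coefficients) is
  p(λ) = det(λ I - M) = λ^2 - 38λ + 36.
For λ^2 - 38λ + 36 the discriminant is 1300. It is nonnegative but not a perfect square, so the roots are real and irrational: λ = (38 ± sqrt(1300))/2 ≈ 37.0278, 0.9722.
So the eigenvalues of A^T A are ≈ 0.9722, 37.0278 (all ≥ 0, as they must be for A^T A). The largest is λ_max = (38 + sqrt(1300))/2 ≈ 37.0278, hence ||A||_2 = sqrt(λ_max) = sqrt((38 + sqrt(1300))/2) ≈ 6.085.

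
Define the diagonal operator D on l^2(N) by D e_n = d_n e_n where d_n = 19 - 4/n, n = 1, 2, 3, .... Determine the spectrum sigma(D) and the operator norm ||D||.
sigma(D) = {19 - 4/n : n ≥ 1} ∪ {19}; ||D|| = 19

A bounded diagonal operator on l^2 with diagonal entries d_n has spectrum equal to the closure of {d_n : n ≥ 1}: every d_n is an eigenvalue (with eigenvector e_n), so {d_n} ⊂ sigma(D); the spectrum is closed, so its closure is too; and for lambda not in the closure, (D - lambda I) has bounded inverse (the diagonal entries 1/(d_n - lambda) are bounded). For our sequence d_n = 19 - 4/n, n = 1, 2, 3, ...:
  - {d_n} = {19 - 4/n : n ≥ 1}; the only limit point is 19
  - closure = {19 - 4/n : n ≥ 1} ∪ {19}
For the norm: a diagonal operator has ||D|| = sup_n |d_n|. Here d_n = 19 - 4/n increases monotonically from d_1 = 15 toward 19, with all terms in [15, 19); so sup_n |d_n| = 19 (the supremum is the limit, not attained). So ||D|| = 19.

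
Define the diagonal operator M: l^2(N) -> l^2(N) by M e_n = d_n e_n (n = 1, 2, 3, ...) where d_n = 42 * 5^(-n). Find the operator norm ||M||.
||M|| = 42/5 (attained at n = 1)

For M diagonal, ||M|| = sup_n |d_n|. The sequence d_n = 42 * 5^(-n) is positive and strictly decreasing (ratio 5^(-1) < 1), so the supremum is d_1 = 42/5. Hence ||M|| = 42/5.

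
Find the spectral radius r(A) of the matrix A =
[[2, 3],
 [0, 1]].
r(A) = 2

The eigenvalues of A are the roots of its characteristic polynomial. With M = A (coefficients from the trace and determinant):
  p(λ) = det(λ I - M) = λ^2 - 3λ + 2.
For λ^2 - 3λ + 2 the discriminant is 1. It is a perfect square (1^2), so the roots are rational: λ = (3 ± 1)/2 = 2, 1.
Thus the eigenvalues (to 4 decimals) are 2 (modulus 2); 1 (modulus 1). The spectral radius is the largest modulus: r(A) = 2. (Cross-check: r(A) ≤ ||A||_2 ≈ 3.7025; equality holds whenever A is normal, though it can also hold for some non-normal A.)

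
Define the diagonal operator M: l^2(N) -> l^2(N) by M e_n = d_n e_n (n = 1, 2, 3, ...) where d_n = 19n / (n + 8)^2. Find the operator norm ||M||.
||M|| = 19/32 (attained at n = 8)

For M diagonal, ||M|| = sup_n |d_n|. Treat f(x) = 19x / (x + 8)^2 for real x > 0. By the quotient rule, f'(x) = 19(8 - x)/(x + 8)^3, which is positive for x < 8 and negative for x > 8. So f has a unique maximum at x = 8, and since 8 is a positive integer, the supremum over n ≥ 1 is attained at n = 8: d_8 = 19·8/(8 + 8)^2 = 19·8/256 = 19/32. Hence ||M|| = 19/32.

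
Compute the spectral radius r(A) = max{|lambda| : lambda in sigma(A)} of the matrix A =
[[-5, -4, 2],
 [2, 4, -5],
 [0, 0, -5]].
r(A) = 5

The eigenvalues of A are the roots of its characteristic polynomial. With M = A (coefficients from the trace, the sum of principal 2x2 minors, and det A):
  p(λ) = det(λ I - M) = λ^3 + 6λ^2 - 7λ - 60.
By the rational root theorem any rational root is an integer divisor of 60. Testing λ = 3: p(3) = 27 + 54 - 21 - 60 = 0, so λ = 3 is a root. Dividing out (λ - 3) leaves p(λ) = (λ - 3)(λ^2 + 9λ + 20). For λ^2 + 9λ + 20 the discriminant is 1. It is a perfect square (1^2), so the roots are rational: λ = (-9 ± 1)/2 = -4, -5.
Thus the eigenvalues (to 4 decimals) are -4 (modulus 4); -5 (modulus 5); 3 (modulus 3). The spectral radius is the largest modulus: r(A) = 5. (Cross-check: r(A) ≤ ||A||_2 ≈ 9.5155; equality holds whenever A is normal, though it can also hold for some non-normal A.)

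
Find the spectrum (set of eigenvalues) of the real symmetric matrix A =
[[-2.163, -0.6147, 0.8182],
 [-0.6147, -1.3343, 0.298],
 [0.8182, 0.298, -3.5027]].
sigma(A) ≈ {-4, -2, -1}

A is real symmetric, so its spectrum consists of real eigenvalues. Expanding the characteristic polynomial of the displayed matrix gives
  det(λ I - A) = p(λ) = λ^3 + (7)λ^2 + (14)λ + (8).
Solving p(λ) = 0 yields eigenvalues ≈ -4, -2, -1. (A is shown rounded to 4 decimals, so these recover the underlying integer eigenvalues to within that precision.)
Verification: the trace of A = -7 equals the sum of eigenvalues -7, and det(A) ≈ -8.0000 matches the eigenvalue product -8.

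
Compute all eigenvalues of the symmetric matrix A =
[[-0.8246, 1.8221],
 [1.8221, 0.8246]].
sigma(A) ≈ {-2, 2}

A is real symmetric, so its spectrum consists of real eigenvalues. Expanding the characteristic polynomial of the displayed matrix gives
  det(λ I - A) = p(λ) = λ^2 + (0)λ + (-4).
Solving p(λ) = 0 yields eigenvalues ≈ -2, 2. (A is shown rounded to 4 decimals, so these recover the underlying integer eigenvalues to within that precision.)
Verification: the trace of A = 0 equals the sum of eigenvalues 0, and det(A) ≈ -4.0000 matches the eigenvalue product -4.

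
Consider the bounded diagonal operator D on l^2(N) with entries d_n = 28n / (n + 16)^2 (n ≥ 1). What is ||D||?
||D|| = 7/16 (attained at n = 16)

For D diagonal, ||D|| = sup_n |d_n|. Treat f(x) = 28x / (x + 16)^2 for real x > 0. By the quotient rule, f'(x) = 28(16 - x)/(x + 16)^3, which is positive for x < 16 and negative for x > 16. So f has a unique maximum at x = 16, and since 16 is a positive integer, the supremum over n ≥ 1 is attained at n = 16: d_16 = 28·16/(16 + 16)^2 = 28·16/1024 = 7/16. Hence ||D|| = 7/16.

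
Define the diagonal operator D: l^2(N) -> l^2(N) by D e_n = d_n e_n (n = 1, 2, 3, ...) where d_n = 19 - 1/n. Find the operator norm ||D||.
||D|| = 19

For a diagonal operator on l^2 with entries d_n, ||D|| = sup_n |d_n|. Here d_1 = 18, d_2 = 37/2, ..., and d_n = 19 - 1/n increases monotonically toward 19. All terms lie in [18, 19), so |d_n| = d_n and the supremum is the limit 19, which is not attained by any individual d_n. Hence ||D|| = 19.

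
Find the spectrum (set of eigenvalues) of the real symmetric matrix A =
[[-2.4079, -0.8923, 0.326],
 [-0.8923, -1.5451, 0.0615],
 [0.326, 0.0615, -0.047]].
sigma(A) ≈ {-3, -1, 0}

A is real symmetric, so its spectrum consists of real eigenvalues. Expanding the characteristic polynomial of the displayed matrix gives
  det(λ I - A) = p(λ) = λ^3 + (4)λ^2 + (3)λ + (0).
Solving p(λ) = 0 yields eigenvalues ≈ -3, -1, 0. (A is shown rounded to 4 decimals, so these recover the underlying integer eigenvalues to within that precision.)
Verification: the trace of A = -4 equals the sum of eigenvalues -4, and det(A) ≈ 0.0001 matches the eigenvalue product 0.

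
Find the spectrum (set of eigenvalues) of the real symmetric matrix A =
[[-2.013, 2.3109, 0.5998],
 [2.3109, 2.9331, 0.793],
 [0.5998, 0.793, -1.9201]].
sigma(A) ≈ {-3, -2, 4}

A is real symmetric, so its spectrum consists of real eigenvalues. Expanding the characteristic polynomial of the displayed matrix gives
  det(λ I - A) = p(λ) = λ^3 + (1)λ^2 + (-14)λ + (-24).
Solving p(λ) = 0 yields eigenvalues ≈ -3, -2, 4. (A is shown rounded to 4 decimals, so these recover the underlying integer eigenvalues to within that precision.)
Verification: the trace of A = -1 equals the sum of eigenvalues -1, and det(A) ≈ 23.9997 matches the eigenvalue product 24.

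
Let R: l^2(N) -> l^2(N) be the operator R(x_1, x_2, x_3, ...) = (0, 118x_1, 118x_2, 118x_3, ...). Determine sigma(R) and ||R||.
sigma(R) = closed disk {z in C : |z| ≤ 118}; ||R|| = 118

Note R = 118·U where U is the unit right shift (U x)_k = x_{k-1} (with x_0 := 0); so ||R|| = 118||U|| and sigma(R) = 118·sigma(U). ||R x||^2 = sum_{k≥1} |118x_k|^2 = 13924||x||^2, so ||R|| = 118 and sigma(R) ⊂ {|z| ≤ 118}. For any |lambda| < 118, the equation (R - lambda I) x = 0 forces x_1 = 0, then 118x_k = lambda x_{k+1} ⇒ x = 0, so R has no eigenvalues. But (R - lambda I) is not surjective for |lambda| < 118: solving (R - lambda I) x = e_1 would require x_n proportional to (lambda/118)^(-n), which is not in l^2. So every |lambda| < 118 lies in the residual spectrum. The boundary |lambda| = 118 is in the approximate point spectrum (the spectrum is closed). Hence sigma(R) is the closed disk of radius 118.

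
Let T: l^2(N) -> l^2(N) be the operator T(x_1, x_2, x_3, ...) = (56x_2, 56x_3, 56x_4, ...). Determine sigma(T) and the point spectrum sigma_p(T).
sigma(T) = closed disk {z in C : |z| ≤ 56}; sigma_p(T) = open disk {z in C : |z| < 56}

Note T = 56·V where V is the unit left shift (V x)_k = x_{k+1}; so sigma(T) = 56·sigma(V) and ||T|| = 56||V||. ||T x||^2 = 3136sum_{k≥2} |x_k|^2 ≤ 3136||x||^2, with equality on {x : x_1 = 0}, so ||T|| = 56. For any lambda with |lambda| < 56, set r = lambda/56 (|r| < 1); the vector x = (1, r, r^2, ...) is in l^2 and satisfies T x = 56(r, r^2, ...) = lambda x, so lambda is an eigenvalue. On the boundary |lambda| = 56 the geometric series diverges, so no l^2 eigenvector exists, but these lambda lie in the approximate point spectrum. Hence sigma(T) is the closed disk of radius 56 and sigma_p(T) is the open disk.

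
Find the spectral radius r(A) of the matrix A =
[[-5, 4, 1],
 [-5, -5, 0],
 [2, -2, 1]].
r(A) ≈ 6.8751

The eigenvalues of A are the roots of its characteristic polynomial. With M = A (coefficients from the trace, the sum of principal 2x2 minors, and det A):
  p(λ) = det(λ I - M) = λ^3 + 9λ^2 + 33λ - 65.
No integer candidate from the rational root theorem (±divisors of 65) is a root, so the roots are irrational. The cubic discriminant is Δ = -327564 < 0, so there is one real root and a complex-conjugate pair. p(1) = -22 and p(2) = 45 have opposite signs, so a root lies in (1, 2); Newton's method refines it to λ ≈ 1.3752. Dividing out (λ - (1.3752)) leaves approximately λ^2 + 10.3752λ + 47.2674. For λ^2 + 10.3752λ + 47.2674 the discriminant is -81.4259. It is negative, so the remaining roots are the complex-conjugate pair λ ≈ -5.1876 ± 4.5118i. Their product equals the constant term, so |λ|^2 ≈ 47.2674 and |λ| ≈ 6.8751.
Thus the eigenvalues (to 4 decimals) are 1.3752 (modulus 1.3752); -5.1876 ± 4.5118i (modulus 6.8751). The spectral radius is the largest modulus: r(A) ≈ 6.8751. (Cross-check: r(A) ≤ ||A||_2 ≈ 7.366; equality holds whenever A is normal, though it can also hold for some non-normal A.)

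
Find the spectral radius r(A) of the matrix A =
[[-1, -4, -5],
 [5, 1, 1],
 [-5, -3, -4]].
r(A) ≈ 4.9684

The eigenvalues of A are the roots of its characteristic polynomial. With M = A (coefficients from the trace, the sum of principal 2x2 minors, and det A):
  p(λ) = det(λ I - M) = λ^3 + 4λ^2 - 3λ + 9.
No integer candidate from the rational root theorem (±divisors of 9) is a root, so the roots are irrational. The cubic discriminant is Δ = -6183 < 0, so there is one real root and a complex-conjugate pair. p(-5) = -1 and p(-4) = 21 have opposite signs, so a root lies in (-5, -4); Newton's method refines it to λ ≈ -4.9684. Dividing out (λ - (-4.9684)) leaves approximately λ^2 - 0.9684λ + 1.8114. For λ^2 - 0.9684λ + 1.8114 the discriminant is -6.308. It is negative, so the remaining roots are the complex-conjugate pair λ ≈ 0.4842 ± 1.2558i. Their product equals the constant term, so |λ|^2 ≈ 1.8114 and |λ| ≈ 1.3459.
Thus the eigenvalues (to 4 decimals) are -4.9684 (modulus 4.9684); 0.4842 ± 1.2558i (modulus 1.3459). The spectral radius is the largest modulus: r(A) ≈ 4.9684. (Cross-check: r(A) ≤ ||A||_2 ≈ 9.9408; equality holds whenever A is normal, though it can also hold for some non-normal A.)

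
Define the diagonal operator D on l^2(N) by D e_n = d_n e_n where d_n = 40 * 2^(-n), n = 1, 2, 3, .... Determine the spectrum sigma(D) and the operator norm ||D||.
sigma(D) = {40 * 2^(-n) : n ≥ 1} ∪ {0}; ||D|| = 20

A bounded diagonal operator on l^2 with diagonal entries d_n has spectrum equal to the closure of {d_n : n ≥ 1}: every d_n is an eigenvalue (with eigenvector e_n), so {d_n} ⊂ sigma(D); the spectrum is closed, so its closure is too; and for lambda not in the closure, (D - lambda I) has bounded inverse (the diagonal entries 1/(d_n - lambda) are bounded). For our sequence d_n = 40 * 2^(-n), n = 1, 2, 3, ...:
  - {d_n} = {40 * 2^(-n) : n ≥ 1}; the only limit point is 0
  - closure = {40 * 2^(-n) : n ≥ 1} ∪ {0}
For the norm: a diagonal operator has ||D|| = sup_n |d_n|. Here d_n = 40 * 2^(-n) is positive and decreasing, so sup_n |d_n| = d_1 = 40/2 = 20. So ||D|| = 20.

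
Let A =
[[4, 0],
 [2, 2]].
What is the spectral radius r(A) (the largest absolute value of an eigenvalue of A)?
r(A) = 4

The eigenvalues of A are the roots of its characteristic polynomial. With M = A (coefficients from the trace and determinant):
  p(λ) = det(λ I - M) = λ^2 - 6λ + 8.
For λ^2 - 6λ + 8 the discriminant is 4. It is a perfect square (2^2), so the roots are rational: λ = (6 ± 2)/2 = 4, 2.
Thus the eigenvalues (to 4 decimals) are 4 (modulus 4); 2 (modulus 2). The spectral radius is the largest modulus: r(A) = 4. (Cross-check: r(A) ≤ ||A||_2 ≈ 4.5765; equality holds whenever A is normal, though it can also hold for some non-normal A.)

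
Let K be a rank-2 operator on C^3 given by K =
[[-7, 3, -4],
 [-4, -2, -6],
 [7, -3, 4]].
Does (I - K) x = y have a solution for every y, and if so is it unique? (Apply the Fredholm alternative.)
(I - K) is invertible (det(I - K) = 6 ≠ 0), so for every y in C^3 the equation (I - K) x = y has a unique solution.

K has rank 2 and factors as K = U V^T = u1 v1^T + u2 v2^T with u1 = (-3, 2, 3), v1 = (1, -1, 0), u2 = (2, 3, -2), v2 = (-2, 0, -2) (multiplying out reproduces the displayed K). The nonzero eigenvalues of U V^T coincide with those of the 2 x 2 matrix G = V^T U = [[v1·u1, v1·u2], [v2·u1, v2·u2]] = [[-5, -1], [0, 0]], and by the Sylvester determinant identity det(I_3 - U V^T) = det(I_2 - V^T U) = det([[6, 1], [0, 1]]) = (6)(1) - (1)(0) = 6. (Direct check: I - K =
[[8, -3, 4],
 [4, 3, 6],
 [-7, 3, -3]]
has determinant 6.) The finite-dimensional Fredholm alternative says: either (I - K) is invertible, or ker(I - K) ≠ {0} and then range(I - K) = ker((I - K)^*)^⊥, with dim ker(I - K) = dim ker((I - K)^*). Since det(I - K) ≠ 0, 1 is not an eigenvalue of K and ker(I - K) = {0}, so we are in the first case: for every y there is a unique x = (I - K)^(-1) y. (Explicitly, by the Woodbury identity, (I - U V^T)^(-1) = I + U (I_2 - G)^(-1) V^T.)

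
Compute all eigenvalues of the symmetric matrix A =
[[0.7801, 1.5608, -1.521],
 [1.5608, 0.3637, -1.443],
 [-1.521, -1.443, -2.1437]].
sigma(A) ≈ {-3, -1, 3}

A is real symmetric, so its spectrum consists of real eigenvalues. Expanding the characteristic polynomial of the displayed matrix gives
  det(λ I - A) = p(λ) = λ^3 + (1)λ^2 + (-9)λ + (-9).
Solving p(λ) = 0 yields eigenvalues ≈ -3, -1, 3. (A is shown rounded to 4 decimals, so these recover the underlying integer eigenvalues to within that precision.)
Verification: the trace of A = -1 equals the sum of eigenvalues -1, and det(A) ≈ 8.9996 matches the eigenvalue product 9.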